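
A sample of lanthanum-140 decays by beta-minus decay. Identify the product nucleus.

Ce-140

Beta-minus decay: mass number changes by +0, atomic number by +1.
A: 140 = 140; Z: 57 + 1 = 58.
Z = 58 is cerium, so the daughter is cerium-140.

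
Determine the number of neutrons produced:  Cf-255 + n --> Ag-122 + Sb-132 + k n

2

Conserve mass number: 256 = 122 + 132 + k, so k = 256 − 254 = 2.
Check atomic number: 98 = 47 + 51 + 0 = 98. ✓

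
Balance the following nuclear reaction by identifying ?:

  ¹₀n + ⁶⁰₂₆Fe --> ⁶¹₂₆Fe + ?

Conserve mass number: 1 + 60 = 61 + A, so A = 0.
Conserve atomic number: 0 + 26 = 26 + Z, so Z = 0.
A = 0 and Z = 0 is ⁰₀γ — a gamma ray.

gamma ray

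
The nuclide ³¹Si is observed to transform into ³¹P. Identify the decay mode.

ΔA = 31 − 31 = 0; ΔZ = 15 − 14 = +1.
A is unchanged and Z rises by 1 — a neutron has become a proton (β⁻ decay).

beta-minus decay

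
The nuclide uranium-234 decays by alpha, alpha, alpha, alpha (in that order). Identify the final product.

Po-218

Start: (A, Z) = (234, 92).
After α: (230, 90).
After α: (226, 88).
After α: (222, 86).
After α: (218, 84).
Z = 84 is polonium.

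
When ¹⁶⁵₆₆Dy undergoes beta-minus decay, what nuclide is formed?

Ho-165

Beta-minus decay: mass number changes by +0, atomic number by +1.
A: 165 = 165; Z: 66 + 1 = 67.
Z = 67 is holmium, so the daughter is ¹⁶⁵₆₇Ho.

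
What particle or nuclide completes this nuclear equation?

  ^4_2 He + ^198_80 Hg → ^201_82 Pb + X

Conserve mass number: 4 + 198 = 201 + A, so A = 1.
Conserve atomic number: 2 + 80 = 82 + Z, so Z = 0.
A = 1 and Z = 0 is ^1_0 n — a neutron.

neutron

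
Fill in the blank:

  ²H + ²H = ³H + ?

proton

Conserve mass number: 2 + 2 = 3 + A, so A = 1.
Conserve atomic number: 1 + 1 = 1 + Z, so Z = 1.
A = 1 and Z = 1 is ¹H — a proton.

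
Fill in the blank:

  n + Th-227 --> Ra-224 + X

alpha particle

Conserve mass number: 1 + 227 = 224 + A, so A = 4.
Conserve atomic number: 0 + 90 = 88 + Z, so Z = 2.
A = 4 and Z = 2 is He-4 — an alpha particle.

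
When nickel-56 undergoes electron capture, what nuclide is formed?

Electron capture: mass number changes by +0, atomic number by -1.
A: 56 = 56; Z: 28 − 1 = 27.
Z = 27 is cobalt, so the daughter is cobalt-56.

Co-56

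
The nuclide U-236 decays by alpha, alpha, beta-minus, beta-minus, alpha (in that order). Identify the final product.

Start: (A, Z) = (236, 92).
After α: (232, 90).
After α: (228, 88).
After β⁻: (228, 89).
After β⁻: (228, 90).
After α: (224, 88).
Z = 88 is radium.

Ra-224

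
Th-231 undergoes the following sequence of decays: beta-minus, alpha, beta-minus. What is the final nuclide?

Start: (A, Z) = (231, 90).
After β⁻: (231, 91).
After α: (227, 89).
After β⁻: (227, 90).
Z = 90 is thorium.

Th-227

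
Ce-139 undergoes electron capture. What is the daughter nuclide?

La-139

Electron capture: mass number changes by +0, atomic number by -1.
A: 139 = 139; Z: 58 − 1 = 57.
Z = 57 is lanthanum, so the daughter is La-139.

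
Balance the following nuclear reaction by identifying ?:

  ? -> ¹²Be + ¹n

Be-13

Conserve mass number: A = 12 + 1, so A = 13.
Conserve atomic number: Z = 4 + 0, so Z = 4.
Z = 4 is beryllium, so the species is ¹³Be.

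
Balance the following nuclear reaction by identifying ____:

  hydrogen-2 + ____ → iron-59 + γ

Conserve mass number: 2 + A = 59 + 0, so A = 57.
Conserve atomic number: 1 + Z = 26 + 0, so Z = 25.
Z = 25 is manganese, so the species is manganese-57.

Mn-57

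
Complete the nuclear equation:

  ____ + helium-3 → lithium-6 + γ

triton

Conserve mass number: A + 3 = 6 + 0, so A = 3.
Conserve atomic number: Z + 2 = 3 + 0, so Z = 1.
A = 3 and Z = 1 is hydrogen-3 — a triton.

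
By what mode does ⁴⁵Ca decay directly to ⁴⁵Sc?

beta-minus decay

ΔA = 45 − 45 = 0; ΔZ = 21 − 20 = +1.
A is unchanged and Z rises by 1 — a neutron has become a proton (β⁻ decay).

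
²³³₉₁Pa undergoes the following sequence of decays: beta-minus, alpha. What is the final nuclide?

Start: (A, Z) = (233, 91).
After β⁻: (233, 92).
After α: (229, 90).
Z = 90 is thorium.

Th-229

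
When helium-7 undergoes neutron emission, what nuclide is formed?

He-6

Neutron emission: mass number changes by -1, atomic number by +0.
A: 7 − 1 = 6; Z: 2 = 2.
Z = 2 is helium, so the daughter is helium-6.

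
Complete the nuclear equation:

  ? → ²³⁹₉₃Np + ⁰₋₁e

U-239

Conserve mass number: A = 239 + 0, so A = 239.
Conserve atomic number: Z = 93 − 1, so Z = 92.
Z = 92 is uranium, so the species is ²³⁹₉₂U.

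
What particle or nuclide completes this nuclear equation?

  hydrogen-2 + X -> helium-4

Conserve mass number: 2 + A = 4, so A = 2.
Conserve atomic number: 1 + Z = 2, so Z = 1.
A = 2 and Z = 1 is hydrogen-2 — a deuteron.

deuteron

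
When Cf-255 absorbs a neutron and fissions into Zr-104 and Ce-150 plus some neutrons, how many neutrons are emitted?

2

Conserve mass number: 256 = 104 + 150 + k, so k = 256 − 254 = 2.
Check atomic number: 98 = 40 + 58 + 0 = 98. ✓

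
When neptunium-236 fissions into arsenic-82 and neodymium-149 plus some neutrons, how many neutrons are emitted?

Conserve mass number: 236 = 82 + 149 + k, so k = 236 − 231 = 5.
Check atomic number: 93 = 33 + 60 + 0 = 93. ✓

5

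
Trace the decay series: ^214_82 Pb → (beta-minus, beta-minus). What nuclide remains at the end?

Po-214

Start: (A, Z) = (214, 82).
After β⁻: (214, 83).
After β⁻: (214, 84).
Z = 84 is polonium.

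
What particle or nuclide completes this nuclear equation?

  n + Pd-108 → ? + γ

Pd-109

Conserve mass number: 1 + 108 = A + 0, so A = 109.
Conserve atomic number: 0 + 46 = Z + 0, so Z = 46.
Z = 46 is palladium, so the species is Pd-109.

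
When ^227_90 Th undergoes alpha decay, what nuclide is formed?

Ra-223

Alpha decay: mass number changes by -4, atomic number by -2.
A: 227 − 4 = 223; Z: 90 − 2 = 88.
Z = 88 is radium, so the daughter is ^223_88 Ra.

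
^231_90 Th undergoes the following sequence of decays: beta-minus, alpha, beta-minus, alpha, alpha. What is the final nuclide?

Start: (A, Z) = (231, 90).
After β⁻: (231, 91).
After α: (227, 89).
After β⁻: (227, 90).
After α: (223, 88).
After α: (219, 86).
Z = 86 is radon.

Rn-219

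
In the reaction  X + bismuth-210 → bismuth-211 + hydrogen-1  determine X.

deuteron

Conserve mass number: A + 210 = 211 + 1, so A = 2.
Conserve atomic number: Z + 83 = 83 + 1, so Z = 1.
A = 2 and Z = 1 is hydrogen-2 — a deuteron.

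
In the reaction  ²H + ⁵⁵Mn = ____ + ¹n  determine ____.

Conserve mass number: 2 + 55 = A + 1, so A = 56.
Conserve atomic number: 1 + 25 = Z + 0, so Z = 26.
Z = 26 is iron, so the species is ⁵⁶Fe.

Fe-56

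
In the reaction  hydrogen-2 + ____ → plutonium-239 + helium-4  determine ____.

Conserve mass number: 2 + A = 239 + 4, so A = 241.
Conserve atomic number: 1 + Z = 94 + 2, so Z = 95.
Z = 95 is americium, so the species is americium-241.

Am-241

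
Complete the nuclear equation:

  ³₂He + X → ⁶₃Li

triton

Conserve mass number: 3 + A = 6, so A = 3.
Conserve atomic number: 2 + Z = 3, so Z = 1.
A = 3 and Z = 1 is ³₁H — a triton.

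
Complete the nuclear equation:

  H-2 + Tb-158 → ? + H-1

Conserve mass number: 2 + 158 = A + 1, so A = 159.
Conserve atomic number: 1 + 65 = Z + 1, so Z = 65.
Z = 65 is terbium, so the species is Tb-159.

Tb-159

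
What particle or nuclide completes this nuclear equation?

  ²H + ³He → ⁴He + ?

Conserve mass number: 2 + 3 = 4 + A, so A = 1.
Conserve atomic number: 1 + 2 = 2 + Z, so Z = 1.
A = 1 and Z = 1 is ¹H — a proton.

proton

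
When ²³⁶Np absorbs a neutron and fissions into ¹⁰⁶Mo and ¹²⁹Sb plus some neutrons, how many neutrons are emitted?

2

Conserve mass number: 237 = 106 + 129 + k, so k = 237 − 235 = 2.
Check atomic number: 93 = 42 + 51 + 0 = 93. ✓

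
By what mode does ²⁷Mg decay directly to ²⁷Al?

beta-minus decay

ΔA = 27 − 27 = 0; ΔZ = 13 − 12 = +1.
A is unchanged and Z rises by 1 — a neutron has become a proton (β⁻ decay).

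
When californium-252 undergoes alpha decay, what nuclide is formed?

Cm-248

Alpha decay: mass number changes by -4, atomic number by -2.
A: 252 − 4 = 248; Z: 98 − 2 = 96.
Z = 96 is curium, so the daughter is curium-248.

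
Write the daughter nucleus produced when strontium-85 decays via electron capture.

Rb-85

Electron capture: mass number changes by +0, atomic number by -1.
A: 85 = 85; Z: 38 − 1 = 37.
Z = 37 is rubidium, so the daughter is rubidium-85.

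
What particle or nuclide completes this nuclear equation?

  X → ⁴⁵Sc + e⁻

Ca-45

Conserve mass number: A = 45 + 0, so A = 45.
Conserve atomic number: Z = 21 − 1, so Z = 20.
Z = 20 is calcium, so the species is ⁴⁵Ca.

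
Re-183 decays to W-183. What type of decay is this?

ΔA = 183 − 183 = 0; ΔZ = 74 − 75 = -1.
A is unchanged and Z drops by 1 — a proton has become a neutron (β⁺ emission or electron capture).

beta-plus decay or electron capture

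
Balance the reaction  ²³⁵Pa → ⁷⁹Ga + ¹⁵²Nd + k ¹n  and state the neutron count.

4

Conserve mass number: 235 = 79 + 152 + k, so k = 235 − 231 = 4.
Check atomic number: 91 = 31 + 60 + 0 = 91. ✓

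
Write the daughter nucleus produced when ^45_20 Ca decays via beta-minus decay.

Beta-minus decay: mass number changes by +0, atomic number by +1.
A: 45 = 45; Z: 20 + 1 = 21.
Z = 21 is scandium, so the daughter is ^45_21 Sc.

Sc-45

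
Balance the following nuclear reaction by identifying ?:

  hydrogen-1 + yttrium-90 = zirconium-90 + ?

Conserve mass number: 1 + 90 = 90 + A, so A = 1.
Conserve atomic number: 1 + 39 = 40 + Z, so Z = 0.
A = 1 and Z = 0 is neutron — a neutron.

neutron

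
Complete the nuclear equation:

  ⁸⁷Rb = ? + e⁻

Sr-87

Conserve mass number: 87 = A + 0, so A = 87.
Conserve atomic number: 37 = Z − 1, so Z = 38.
Z = 38 is strontium, so the species is ⁸⁷Sr.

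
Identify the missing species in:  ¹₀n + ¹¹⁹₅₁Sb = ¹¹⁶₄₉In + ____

alpha particle

Conserve mass number: 1 + 119 = 116 + A, so A = 4.
Conserve atomic number: 0 + 51 = 49 + Z, so Z = 2.
A = 4 and Z = 2 is ⁴₂He — an alpha particle.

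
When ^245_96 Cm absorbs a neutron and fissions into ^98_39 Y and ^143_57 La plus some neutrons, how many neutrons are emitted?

Conserve mass number: 246 = 98 + 143 + k, so k = 246 − 241 = 5.
Check atomic number: 96 = 39 + 57 + 0 = 96. ✓

5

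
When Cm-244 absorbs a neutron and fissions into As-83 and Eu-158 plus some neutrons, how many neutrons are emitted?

4

Conserve mass number: 245 = 83 + 158 + k, so k = 245 − 241 = 4.
Check atomic number: 96 = 33 + 63 + 0 = 96. ✓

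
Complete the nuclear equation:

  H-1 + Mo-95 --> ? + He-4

Nb-92

Conserve mass number: 1 + 95 = A + 4, so A = 92.
Conserve atomic number: 1 + 42 = Z + 2, so Z = 41.
Z = 41 is niobium, so the species is Nb-92.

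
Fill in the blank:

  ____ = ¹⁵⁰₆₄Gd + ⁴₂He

Conserve mass number: A = 150 + 4, so A = 154.
Conserve atomic number: Z = 64 + 2, so Z = 66.
Z = 66 is dysprosium, so the species is ¹⁵⁴₆₆Dy.

Dy-154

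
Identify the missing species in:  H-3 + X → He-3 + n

Conserve mass number: 3 + A = 3 + 1, so A = 1.
Conserve atomic number: 1 + Z = 2 + 0, so Z = 1.
A = 1 and Z = 1 is H-1 — a proton.

proton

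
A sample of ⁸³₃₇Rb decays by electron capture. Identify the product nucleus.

Electron capture: mass number changes by +0, atomic number by -1.
A: 83 = 83; Z: 37 − 1 = 36.
Z = 36 is krypton, so the daughter is ⁸³₃₆Kr.

Kr-83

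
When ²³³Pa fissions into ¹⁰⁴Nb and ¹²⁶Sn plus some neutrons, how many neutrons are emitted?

3

Conserve mass number: 233 = 104 + 126 + k, so k = 233 − 230 = 3.
Check atomic number: 91 = 41 + 50 + 0 = 91. ✓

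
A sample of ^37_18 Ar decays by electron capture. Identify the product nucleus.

Cl-37

Electron capture: mass number changes by +0, atomic number by -1.
A: 37 = 37; Z: 18 − 1 = 17.
Z = 17 is chlorine, so the daughter is ^37_17 Cl.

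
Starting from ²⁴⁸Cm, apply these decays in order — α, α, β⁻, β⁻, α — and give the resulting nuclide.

Start: (A, Z) = (248, 96).
After α: (244, 94).
After α: (240, 92).
After β⁻: (240, 93).
After β⁻: (240, 94).
After α: (236, 92).
Z = 92 is uranium.

U-236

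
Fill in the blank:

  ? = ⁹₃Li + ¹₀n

Conserve mass number: A = 9 + 1, so A = 10.
Conserve atomic number: Z = 3 + 0, so Z = 3.
Z = 3 is lithium, so the species is ¹⁰₃Li.

Li-10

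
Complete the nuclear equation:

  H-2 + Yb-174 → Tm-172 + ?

Conserve mass number: 2 + 174 = 172 + A, so A = 4.
Conserve atomic number: 1 + 70 = 69 + Z, so Z = 2.
A = 4 and Z = 2 is He-4 — an alpha particle.

alpha particle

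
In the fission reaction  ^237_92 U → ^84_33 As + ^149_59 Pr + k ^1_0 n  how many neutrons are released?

4

Conserve mass number: 237 = 84 + 149 + k, so k = 237 − 233 = 4.
Check atomic number: 92 = 33 + 59 + 0 = 92. ✓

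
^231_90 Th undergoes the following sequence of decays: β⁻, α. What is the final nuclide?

Ac-227

Start: (A, Z) = (231, 90).
After β⁻: (231, 91).
After α: (227, 89).
Z = 89 is actinium.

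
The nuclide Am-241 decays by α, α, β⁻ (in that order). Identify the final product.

U-233

Start: (A, Z) = (241, 95).
After α: (237, 93).
After α: (233, 91).
After β⁻: (233, 92).
Z = 92 is uranium.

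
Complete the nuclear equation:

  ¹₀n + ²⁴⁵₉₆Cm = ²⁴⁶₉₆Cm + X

Conserve mass number: 1 + 245 = 246 + A, so A = 0.
Conserve atomic number: 0 + 96 = 96 + Z, so Z = 0.
A = 0 and Z = 0 is ⁰₀γ — a gamma ray.

gamma ray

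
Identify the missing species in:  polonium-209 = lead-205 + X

Conserve mass number: 209 = 205 + A, so A = 4.
Conserve atomic number: 84 = 82 + Z, so Z = 2.
A = 4 and Z = 2 is helium-4 — an alpha particle.

alpha particle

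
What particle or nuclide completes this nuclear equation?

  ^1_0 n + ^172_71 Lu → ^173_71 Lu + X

Conserve mass number: 1 + 172 = 173 + A, so A = 0.
Conserve atomic number: 0 + 71 = 71 + Z, so Z = 0.
A = 0 and Z = 0 is ^0_0 γ — a gamma ray.

gamma ray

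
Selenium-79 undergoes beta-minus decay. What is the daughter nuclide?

Beta-minus decay: mass number changes by +0, atomic number by +1.
A: 79 = 79; Z: 34 + 1 = 35.
Z = 35 is bromine, so the daughter is bromine-79.

Br-79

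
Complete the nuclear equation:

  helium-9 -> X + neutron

He-8

Conserve mass number: 9 = A + 1, so A = 8.
Conserve atomic number: 2 = Z + 0, so Z = 2.
Z = 2 is helium, so the species is helium-8.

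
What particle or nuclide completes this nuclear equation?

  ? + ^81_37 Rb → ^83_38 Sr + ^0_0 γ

deuteron

Conserve mass number: A + 81 = 83 + 0, so A = 2.
Conserve atomic number: Z + 37 = 38 + 0, so Z = 1.
A = 2 and Z = 1 is ^2_1 H — a deuteron.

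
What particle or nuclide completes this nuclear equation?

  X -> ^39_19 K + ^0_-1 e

Ar-39

Conserve mass number: A = 39 + 0, so A = 39.
Conserve atomic number: Z = 19 − 1, so Z = 18.
Z = 18 is argon, so the species is ^39_18 Ar.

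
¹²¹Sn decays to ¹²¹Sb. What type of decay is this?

beta-minus decay

ΔA = 121 − 121 = 0; ΔZ = 51 − 50 = +1.
A is unchanged and Z rises by 1 — a neutron has become a proton (β⁻ decay).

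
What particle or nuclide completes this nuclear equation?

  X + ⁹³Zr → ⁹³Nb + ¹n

Conserve mass number: A + 93 = 93 + 1, so A = 1.
Conserve atomic number: Z + 40 = 41 + 0, so Z = 1.
A = 1 and Z = 1 is ¹H — a proton.

proton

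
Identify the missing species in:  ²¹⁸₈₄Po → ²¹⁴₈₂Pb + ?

Conserve mass number: 218 = 214 + A, so A = 4.
Conserve atomic number: 84 = 82 + Z, so Z = 2.
A = 4 and Z = 2 is ⁴₂He — an alpha particle.

alpha particle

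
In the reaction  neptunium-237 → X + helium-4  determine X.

Conserve mass number: 237 = A + 4, so A = 233.
Conserve atomic number: 93 = Z + 2, so Z = 91.
Z = 91 is protactinium, so the species is protactinium-233.

Pa-233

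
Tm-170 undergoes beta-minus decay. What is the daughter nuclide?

Yb-170

Beta-minus decay: mass number changes by +0, atomic number by +1.
A: 170 = 170; Z: 69 + 1 = 70.
Z = 70 is ytterbium, so the daughter is Yb-170.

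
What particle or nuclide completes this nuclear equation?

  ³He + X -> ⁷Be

Conserve mass number: 3 + A = 7, so A = 4.
Conserve atomic number: 2 + Z = 4, so Z = 2.
A = 4 and Z = 2 is ⁴He — an alpha particle.

alpha particle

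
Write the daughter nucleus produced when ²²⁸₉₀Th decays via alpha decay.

Alpha decay: mass number changes by -4, atomic number by -2.
A: 228 − 4 = 224; Z: 90 − 2 = 88.
Z = 88 is radium, so the daughter is ²²⁴₈₈Ra.

Ra-224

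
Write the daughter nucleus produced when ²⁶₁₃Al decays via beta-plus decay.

Beta-plus decay: mass number changes by +0, atomic number by -1.
A: 26 = 26; Z: 13 − 1 = 12.
Z = 12 is magnesium, so the daughter is ²⁶₁₂Mg.

Mg-26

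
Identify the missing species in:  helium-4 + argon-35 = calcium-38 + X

neutron

Conserve mass number: 4 + 35 = 38 + A, so A = 1.
Conserve atomic number: 2 + 18 = 20 + Z, so Z = 0.
A = 1 and Z = 0 is neutron — a neutron.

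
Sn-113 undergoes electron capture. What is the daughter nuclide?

Electron capture: mass number changes by +0, atomic number by -1.
A: 113 = 113; Z: 50 − 1 = 49.
Z = 49 is indium, so the daughter is In-113.

In-113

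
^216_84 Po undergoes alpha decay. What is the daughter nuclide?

Pb-212

Alpha decay: mass number changes by -4, atomic number by -2.
A: 216 − 4 = 212; Z: 84 − 2 = 82.
Z = 82 is lead, so the daughter is ^212_82 Pb.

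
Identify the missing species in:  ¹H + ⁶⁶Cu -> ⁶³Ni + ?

Conserve mass number: 1 + 66 = 63 + A, so A = 4.
Conserve atomic number: 1 + 29 = 28 + Z, so Z = 2.
A = 4 and Z = 2 is ⁴He — an alpha particle.

alpha particle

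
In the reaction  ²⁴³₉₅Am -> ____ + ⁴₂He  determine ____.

Np-239

Conserve mass number: 243 = A + 4, so A = 239.
Conserve atomic number: 95 = Z + 2, so Z = 93.
Z = 93 is neptunium, so the species is ²³⁹₉₃Np.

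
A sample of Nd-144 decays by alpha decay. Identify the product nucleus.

Alpha decay: mass number changes by -4, atomic number by -2.
A: 144 − 4 = 140; Z: 60 − 2 = 58.
Z = 58 is cerium, so the daughter is Ce-140.

Ce-140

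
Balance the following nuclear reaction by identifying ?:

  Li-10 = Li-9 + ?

neutron

Conserve mass number: 10 = 9 + A, so A = 1.
Conserve atomic number: 3 = 3 + Z, so Z = 0.
A = 1 and Z = 0 is n — a neutron.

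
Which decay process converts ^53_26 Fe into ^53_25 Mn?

ΔA = 53 − 53 = 0; ΔZ = 25 − 26 = -1.
A is unchanged and Z drops by 1 — a proton has become a neutron (β⁺ emission or electron capture).

beta-plus decay or electron capture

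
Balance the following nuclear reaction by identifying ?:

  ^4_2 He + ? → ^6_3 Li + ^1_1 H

He-3

Conserve mass number: 4 + A = 6 + 1, so A = 3.
Conserve atomic number: 2 + Z = 3 + 1, so Z = 2.
Z = 2 is helium, so the species is ^3_2 He.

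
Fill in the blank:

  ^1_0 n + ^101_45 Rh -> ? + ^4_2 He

Tc-98

Conserve mass number: 1 + 101 = A + 4, so A = 98.
Conserve atomic number: 0 + 45 = Z + 2, so Z = 43.
Z = 43 is technetium, so the species is ^98_43 Tc.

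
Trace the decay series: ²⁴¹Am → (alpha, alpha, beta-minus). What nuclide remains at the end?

U-233

Start: (A, Z) = (241, 95).
After α: (237, 93).
After α: (233, 91).
After β⁻: (233, 92).
Z = 92 is uranium.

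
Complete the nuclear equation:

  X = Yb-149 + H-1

Conserve mass number: A = 149 + 1, so A = 150.
Conserve atomic number: Z = 70 + 1, so Z = 71.
Z = 71 is lutetium, so the species is Lu-150.

Lu-150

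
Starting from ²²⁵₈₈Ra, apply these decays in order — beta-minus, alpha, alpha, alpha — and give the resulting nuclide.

Bi-213

Start: (A, Z) = (225, 88).
After β⁻: (225, 89).
After α: (221, 87).
After α: (217, 85).
After α: (213, 83).
Z = 83 is bismuth.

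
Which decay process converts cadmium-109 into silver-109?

ΔA = 109 − 109 = 0; ΔZ = 47 − 48 = -1.
A is unchanged and Z drops by 1 — a proton has become a neutron (β⁺ emission or electron capture).

beta-plus decay or electron capture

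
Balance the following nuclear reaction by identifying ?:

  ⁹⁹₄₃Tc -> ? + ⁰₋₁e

Conserve mass number: 99 = A + 0, so A = 99.
Conserve atomic number: 43 = Z − 1, so Z = 44.
Z = 44 is ruthenium, so the species is ⁹⁹₄₄Ru.

Ru-99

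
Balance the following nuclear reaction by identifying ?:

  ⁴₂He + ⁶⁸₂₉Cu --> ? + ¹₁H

Zn-71

Conserve mass number: 4 + 68 = A + 1, so A = 71.
Conserve atomic number: 2 + 29 = Z + 1, so Z = 30.
Z = 30 is zinc, so the species is ⁷¹₃₀Zn.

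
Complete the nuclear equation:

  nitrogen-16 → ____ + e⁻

Conserve mass number: 16 = A + 0, so A = 16.
Conserve atomic number: 7 = Z − 1, so Z = 8.
Z = 8 is oxygen, so the species is oxygen-16.

O-16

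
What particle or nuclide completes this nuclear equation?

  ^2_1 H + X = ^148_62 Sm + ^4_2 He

Conserve mass number: 2 + A = 148 + 4, so A = 150.
Conserve atomic number: 1 + Z = 62 + 2, so Z = 63.
Z = 63 is europium, so the species is ^150_63 Eu.

Eu-150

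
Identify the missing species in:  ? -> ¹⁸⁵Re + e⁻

W-185

Conserve mass number: A = 185 + 0, so A = 185.
Conserve atomic number: Z = 75 − 1, so Z = 74.
Z = 74 is tungsten, so the species is ¹⁸⁵W.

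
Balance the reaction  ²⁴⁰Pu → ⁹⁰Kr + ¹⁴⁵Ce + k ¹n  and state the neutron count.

5

Conserve mass number: 240 = 90 + 145 + k, so k = 240 − 235 = 5.
Check atomic number: 94 = 36 + 58 + 0 = 94. ✓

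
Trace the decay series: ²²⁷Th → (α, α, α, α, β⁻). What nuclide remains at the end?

Bi-211

Start: (A, Z) = (227, 90).
After α: (223, 88).
After α: (219, 86).
After α: (215, 84).
After α: (211, 82).
After β⁻: (211, 83).
Z = 83 is bismuth.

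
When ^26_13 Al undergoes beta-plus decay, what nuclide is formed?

Mg-26

Beta-plus decay: mass number changes by +0, atomic number by -1.
A: 26 = 26; Z: 13 − 1 = 12.
Z = 12 is magnesium, so the daughter is ^26_12 Mg.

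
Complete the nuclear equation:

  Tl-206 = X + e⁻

Conserve mass number: 206 = A + 0, so A = 206.
Conserve atomic number: 81 = Z − 1, so Z = 82.
Z = 82 is lead, so the species is Pb-206.

Pb-206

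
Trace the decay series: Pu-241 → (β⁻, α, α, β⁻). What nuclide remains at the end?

Start: (A, Z) = (241, 94).
After β⁻: (241, 95).
After α: (237, 93).
After α: (233, 91).
After β⁻: (233, 92).
Z = 92 is uranium.

U-233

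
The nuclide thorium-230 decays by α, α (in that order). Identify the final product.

Rn-222

Start: (A, Z) = (230, 90).
After α: (226, 88).
After α: (222, 86).
Z = 86 is radon.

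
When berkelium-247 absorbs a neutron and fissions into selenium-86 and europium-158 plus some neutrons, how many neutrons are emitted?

Conserve mass number: 248 = 86 + 158 + k, so k = 248 − 244 = 4.
Check atomic number: 97 = 34 + 63 + 0 = 97. ✓

4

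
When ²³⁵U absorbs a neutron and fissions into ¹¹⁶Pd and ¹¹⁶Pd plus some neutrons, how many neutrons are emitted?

Conserve mass number: 236 = 116 + 116 + k, so k = 236 − 232 = 4.
Check atomic number: 92 = 46 + 46 + 0 = 92. ✓

4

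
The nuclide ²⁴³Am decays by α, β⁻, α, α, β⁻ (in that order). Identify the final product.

Start: (A, Z) = (243, 95).
After α: (239, 93).
After β⁻: (239, 94).
After α: (235, 92).
After α: (231, 90).
After β⁻: (231, 91).
Z = 91 is protactinium.

Pa-231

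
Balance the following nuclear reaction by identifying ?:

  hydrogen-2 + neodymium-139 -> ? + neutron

Conserve mass number: 2 + 139 = A + 1, so A = 140.
Conserve atomic number: 1 + 60 = Z + 0, so Z = 61.
Z = 61 is promethium, so the species is promethium-140.

Pm-140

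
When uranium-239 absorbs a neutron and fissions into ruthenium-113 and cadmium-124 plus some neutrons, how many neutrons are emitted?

Conserve mass number: 240 = 113 + 124 + k, so k = 240 − 237 = 3.
Check atomic number: 92 = 44 + 48 + 0 = 92. ✓

3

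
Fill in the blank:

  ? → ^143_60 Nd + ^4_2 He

Conserve mass number: A = 143 + 4, so A = 147.
Conserve atomic number: Z = 60 + 2, so Z = 62.
Z = 62 is samarium, so the species is ^147_62 Sm.

Sm-147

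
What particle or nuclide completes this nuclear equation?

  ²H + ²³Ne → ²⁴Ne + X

proton

Conserve mass number: 2 + 23 = 24 + A, so A = 1.
Conserve atomic number: 1 + 10 = 10 + Z, so Z = 1.
A = 1 and Z = 1 is ¹H — a proton.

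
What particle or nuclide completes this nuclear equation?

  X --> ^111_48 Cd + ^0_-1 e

Conserve mass number: A = 111 + 0, so A = 111.
Conserve atomic number: Z = 48 − 1, so Z = 47.
Z = 47 is silver, so the species is ^111_47 Ag.

Ag-111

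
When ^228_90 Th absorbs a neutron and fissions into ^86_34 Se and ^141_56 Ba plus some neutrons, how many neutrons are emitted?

2

Conserve mass number: 229 = 86 + 141 + k, so k = 229 − 227 = 2.
Check atomic number: 90 = 34 + 56 + 0 = 90. ✓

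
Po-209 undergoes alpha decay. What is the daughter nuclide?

Alpha decay: mass number changes by -4, atomic number by -2.
A: 209 − 4 = 205; Z: 84 − 2 = 82.
Z = 82 is lead, so the daughter is Pb-205.

Pb-205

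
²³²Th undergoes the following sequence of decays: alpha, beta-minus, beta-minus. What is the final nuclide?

Start: (A, Z) = (232, 90).
After α: (228, 88).
After β⁻: (228, 89).
After β⁻: (228, 90).
Z = 90 is thorium.

Th-228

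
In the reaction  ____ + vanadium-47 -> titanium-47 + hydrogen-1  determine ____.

neutron

Conserve mass number: A + 47 = 47 + 1, so A = 1.
Conserve atomic number: Z + 23 = 22 + 1, so Z = 0.
A = 1 and Z = 0 is neutron — a neutron.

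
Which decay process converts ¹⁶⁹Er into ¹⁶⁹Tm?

beta-minus decay

ΔA = 169 − 169 = 0; ΔZ = 69 − 68 = +1.
A is unchanged and Z rises by 1 — a neutron has become a proton (β⁻ decay).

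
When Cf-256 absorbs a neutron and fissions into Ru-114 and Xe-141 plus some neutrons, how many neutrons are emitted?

Conserve mass number: 257 = 114 + 141 + k, so k = 257 − 255 = 2.
Check atomic number: 98 = 44 + 54 + 0 = 98. ✓

2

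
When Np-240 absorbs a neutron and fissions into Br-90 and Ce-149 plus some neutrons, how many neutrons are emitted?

2

Conserve mass number: 241 = 90 + 149 + k, so k = 241 − 239 = 2.
Check atomic number: 93 = 35 + 58 + 0 = 93. ✓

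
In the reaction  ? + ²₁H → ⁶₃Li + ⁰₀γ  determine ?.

Conserve mass number: A + 2 = 6 + 0, so A = 4.
Conserve atomic number: Z + 1 = 3 + 0, so Z = 2.
A = 4 and Z = 2 is ⁴₂He — an alpha particle.

alpha particle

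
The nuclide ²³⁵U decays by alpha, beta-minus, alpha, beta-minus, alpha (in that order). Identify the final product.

Start: (A, Z) = (235, 92).
After α: (231, 90).
After β⁻: (231, 91).
After α: (227, 89).
After β⁻: (227, 90).
After α: (223, 88).
Z = 88 is radium.

Ra-223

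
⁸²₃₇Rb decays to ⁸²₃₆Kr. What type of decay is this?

ΔA = 82 − 82 = 0; ΔZ = 36 − 37 = -1.
A is unchanged and Z drops by 1 — a proton has become a neutron (β⁺ emission or electron capture).

beta-plus decay or electron capture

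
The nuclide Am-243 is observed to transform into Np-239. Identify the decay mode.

alpha decay

ΔA = 239 − 243 = -4; ΔZ = 93 − 95 = -2.
A drops by 4 and Z drops by 2 — the signature of alpha emission.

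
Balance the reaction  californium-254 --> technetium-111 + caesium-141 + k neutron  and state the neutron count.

2

Conserve mass number: 254 = 111 + 141 + k, so k = 254 − 252 = 2.
Check atomic number: 98 = 43 + 55 + 0 = 98. ✓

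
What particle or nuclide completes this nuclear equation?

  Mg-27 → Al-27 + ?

beta-minus particle

Conserve mass number: 27 = 27 + A, so A = 0.
Conserve atomic number: 12 = 13 + Z, so Z = -1.
A = 0 and Z = -1 is e⁻ — a beta-minus particle.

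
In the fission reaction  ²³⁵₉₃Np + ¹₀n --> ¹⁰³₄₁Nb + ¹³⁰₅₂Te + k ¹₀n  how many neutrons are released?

Conserve mass number: 236 = 103 + 130 + k, so k = 236 − 233 = 3.
Check atomic number: 93 = 41 + 52 + 0 = 93. ✓

3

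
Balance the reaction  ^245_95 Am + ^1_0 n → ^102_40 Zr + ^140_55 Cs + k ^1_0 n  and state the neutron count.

4

Conserve mass number: 246 = 102 + 140 + k, so k = 246 − 242 = 4.
Check atomic number: 95 = 40 + 55 + 0 = 95. ✓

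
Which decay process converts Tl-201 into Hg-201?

ΔA = 201 − 201 = 0; ΔZ = 80 − 81 = -1.
A is unchanged and Z drops by 1 — a proton has become a neutron (β⁺ emission or electron capture).

beta-plus decay or electron capture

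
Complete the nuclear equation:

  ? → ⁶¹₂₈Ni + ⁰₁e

Cu-61

Conserve mass number: A = 61 + 0, so A = 61.
Conserve atomic number: Z = 28 + 1, so Z = 29.
Z = 29 is copper, so the species is ⁶¹₂₉Cu.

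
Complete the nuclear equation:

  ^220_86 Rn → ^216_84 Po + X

Conserve mass number: 220 = 216 + A, so A = 4.
Conserve atomic number: 86 = 84 + Z, so Z = 2.
A = 4 and Z = 2 is ^4_2 He — an alpha particle.

alpha particle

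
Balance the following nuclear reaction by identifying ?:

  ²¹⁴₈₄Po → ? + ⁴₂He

Conserve mass number: 214 = A + 4, so A = 210.
Conserve atomic number: 84 = Z + 2, so Z = 82.
Z = 82 is lead, so the species is ²¹⁰₈₂Pb.

Pb-210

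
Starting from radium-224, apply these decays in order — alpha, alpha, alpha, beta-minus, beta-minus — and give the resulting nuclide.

Po-212

Start: (A, Z) = (224, 88).
After α: (220, 86).
After α: (216, 84).
After α: (212, 82).
After β⁻: (212, 83).
After β⁻: (212, 84).
Z = 84 is polonium.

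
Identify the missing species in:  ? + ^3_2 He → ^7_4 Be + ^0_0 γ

Conserve mass number: A + 3 = 7 + 0, so A = 4.
Conserve atomic number: Z + 2 = 4 + 0, so Z = 2.
A = 4 and Z = 2 is ^4_2 He — an alpha particle.

alpha particle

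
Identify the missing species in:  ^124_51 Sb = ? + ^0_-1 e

Te-124

Conserve mass number: 124 = A + 0, so A = 124.
Conserve atomic number: 51 = Z − 1, so Z = 52.
Z = 52 is tellurium, so the species is ^124_52 Te.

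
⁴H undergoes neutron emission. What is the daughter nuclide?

H-3

Neutron emission: mass number changes by -1, atomic number by +0.
A: 4 − 1 = 3; Z: 1 = 1.
Z = 1 is hydrogen, so the daughter is ³H.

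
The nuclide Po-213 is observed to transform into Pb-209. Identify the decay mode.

ΔA = 209 − 213 = -4; ΔZ = 82 − 84 = -2.
A drops by 4 and Z drops by 2 — the signature of alpha emission.

alpha decay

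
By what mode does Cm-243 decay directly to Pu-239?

alpha decay

ΔA = 239 − 243 = -4; ΔZ = 94 − 96 = -2.
A drops by 4 and Z drops by 2 — the signature of alpha emission.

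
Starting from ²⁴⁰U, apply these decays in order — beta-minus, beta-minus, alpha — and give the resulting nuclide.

U-236

Start: (A, Z) = (240, 92).
After β⁻: (240, 93).
After β⁻: (240, 94).
After α: (236, 92).
Z = 92 is uranium.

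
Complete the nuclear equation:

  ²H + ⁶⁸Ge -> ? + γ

Conserve mass number: 2 + 68 = A + 0, so A = 70.
Conserve atomic number: 1 + 32 = Z + 0, so Z = 33.
Z = 33 is arsenic, so the species is ⁷⁰As.

As-70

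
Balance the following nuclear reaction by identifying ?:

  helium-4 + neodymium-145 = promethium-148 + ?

proton

Conserve mass number: 4 + 145 = 148 + A, so A = 1.
Conserve atomic number: 2 + 60 = 61 + Z, so Z = 1.
A = 1 and Z = 1 is hydrogen-1 — a proton.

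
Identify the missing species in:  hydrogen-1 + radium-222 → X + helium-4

Fr-219

Conserve mass number: 1 + 222 = A + 4, so A = 219.
Conserve atomic number: 1 + 88 = Z + 2, so Z = 87.
Z = 87 is francium, so the species is francium-219.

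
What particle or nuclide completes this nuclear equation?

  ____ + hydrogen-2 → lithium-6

alpha particle

Conserve mass number: A + 2 = 6, so A = 4.
Conserve atomic number: Z + 1 = 3, so Z = 2.
A = 4 and Z = 2 is helium-4 — an alpha particle.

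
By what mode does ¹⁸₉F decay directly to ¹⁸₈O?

ΔA = 18 − 18 = 0; ΔZ = 8 − 9 = -1.
A is unchanged and Z drops by 1 — a proton has become a neutron (β⁺ emission or electron capture).

beta-plus decay or electron capture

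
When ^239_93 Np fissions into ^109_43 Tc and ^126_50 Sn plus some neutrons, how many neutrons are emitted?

4

Conserve mass number: 239 = 109 + 126 + k, so k = 239 − 235 = 4.
Check atomic number: 93 = 43 + 50 + 0 = 93. ✓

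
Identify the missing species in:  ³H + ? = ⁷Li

Conserve mass number: 3 + A = 7, so A = 4.
Conserve atomic number: 1 + Z = 3, so Z = 2.
A = 4 and Z = 2 is ⁴He — an alpha particle.

alpha particle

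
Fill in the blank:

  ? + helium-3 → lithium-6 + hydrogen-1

alpha particle

Conserve mass number: A + 3 = 6 + 1, so A = 4.
Conserve atomic number: Z + 2 = 3 + 1, so Z = 2.
A = 4 and Z = 2 is helium-4 — an alpha particle.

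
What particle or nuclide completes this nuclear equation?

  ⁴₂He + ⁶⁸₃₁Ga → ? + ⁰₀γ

As-72

Conserve mass number: 4 + 68 = A + 0, so A = 72.
Conserve atomic number: 2 + 31 = Z + 0, so Z = 33.
Z = 33 is arsenic, so the species is ⁷²₃₃As.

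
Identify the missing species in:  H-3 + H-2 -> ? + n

He-4

Conserve mass number: 3 + 2 = A + 1, so A = 4.
Conserve atomic number: 1 + 1 = Z + 0, so Z = 2.
A = 4 and Z = 2 is He-4 — an alpha particle.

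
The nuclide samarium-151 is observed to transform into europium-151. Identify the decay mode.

beta-minus decay

ΔA = 151 − 151 = 0; ΔZ = 63 − 62 = +1.
A is unchanged and Z rises by 1 — a neutron has become a proton (β⁻ decay).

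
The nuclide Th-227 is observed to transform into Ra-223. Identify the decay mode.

alpha decay

ΔA = 223 − 227 = -4; ΔZ = 88 − 90 = -2.
A drops by 4 and Z drops by 2 — the signature of alpha emission.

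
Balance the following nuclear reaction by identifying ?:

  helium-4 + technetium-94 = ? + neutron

Rh-97

Conserve mass number: 4 + 94 = A + 1, so A = 97.
Conserve atomic number: 2 + 43 = Z + 0, so Z = 45.
Z = 45 is rhodium, so the species is rhodium-97.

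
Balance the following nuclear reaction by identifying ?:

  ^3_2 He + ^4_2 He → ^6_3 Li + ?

proton

Conserve mass number: 3 + 4 = 6 + A, so A = 1.
Conserve atomic number: 2 + 2 = 3 + Z, so Z = 1.
A = 1 and Z = 1 is ^1_1 H — a proton.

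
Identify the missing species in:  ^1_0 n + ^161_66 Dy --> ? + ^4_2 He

Conserve mass number: 1 + 161 = A + 4, so A = 158.
Conserve atomic number: 0 + 66 = Z + 2, so Z = 64.
Z = 64 is gadolinium, so the species is ^158_64 Gd.

Gd-158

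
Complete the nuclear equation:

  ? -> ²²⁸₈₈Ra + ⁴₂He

Conserve mass number: A = 228 + 4, so A = 232.
Conserve atomic number: Z = 88 + 2, so Z = 90.
Z = 90 is thorium, so the species is ²³²₉₀Th.

Th-232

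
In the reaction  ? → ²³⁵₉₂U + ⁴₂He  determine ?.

Pu-239

Conserve mass number: A = 235 + 4, so A = 239.
Conserve atomic number: Z = 92 + 2, so Z = 94.
Z = 94 is plutonium, so the species is ²³⁹₉₄Pu.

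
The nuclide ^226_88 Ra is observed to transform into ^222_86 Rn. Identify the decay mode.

alpha decay

ΔA = 222 − 226 = -4; ΔZ = 86 − 88 = -2.
A drops by 4 and Z drops by 2 — the signature of alpha emission.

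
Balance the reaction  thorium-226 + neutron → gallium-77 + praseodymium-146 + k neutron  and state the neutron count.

Conserve mass number: 227 = 77 + 146 + k, so k = 227 − 223 = 4.
Check atomic number: 90 = 31 + 59 + 0 = 90. ✓

4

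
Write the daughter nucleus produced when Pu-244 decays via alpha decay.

Alpha decay: mass number changes by -4, atomic number by -2.
A: 244 − 4 = 240; Z: 94 − 2 = 92.
Z = 92 is uranium, so the daughter is U-240.

U-240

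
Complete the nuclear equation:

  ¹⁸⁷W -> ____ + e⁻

Re-187

Conserve mass number: 187 = A + 0, so A = 187.
Conserve atomic number: 74 = Z − 1, so Z = 75.
Z = 75 is rhenium, so the species is ¹⁸⁷Re.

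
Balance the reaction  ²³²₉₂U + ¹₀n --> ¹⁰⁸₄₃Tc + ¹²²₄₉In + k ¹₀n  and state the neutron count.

Conserve mass number: 233 = 108 + 122 + k, so k = 233 − 230 = 3.
Check atomic number: 92 = 43 + 49 + 0 = 92. ✓

3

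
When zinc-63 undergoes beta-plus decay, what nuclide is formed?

Beta-plus decay: mass number changes by +0, atomic number by -1.
A: 63 = 63; Z: 30 − 1 = 29.
Z = 29 is copper, so the daughter is copper-63.

Cu-63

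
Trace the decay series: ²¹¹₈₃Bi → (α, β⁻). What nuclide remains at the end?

Start: (A, Z) = (211, 83).
After α: (207, 81).
After β⁻: (207, 82).
Z = 82 is lead.

Pb-207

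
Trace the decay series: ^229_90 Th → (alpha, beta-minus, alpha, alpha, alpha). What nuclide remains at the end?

Bi-213

Start: (A, Z) = (229, 90).
After α: (225, 88).
After β⁻: (225, 89).
After α: (221, 87).
After α: (217, 85).
After α: (213, 83).
Z = 83 is bismuth.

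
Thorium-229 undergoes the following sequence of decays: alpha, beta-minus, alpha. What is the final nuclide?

Fr-221

Start: (A, Z) = (229, 90).
After α: (225, 88).
After β⁻: (225, 89).
After α: (221, 87).
Z = 87 is francium.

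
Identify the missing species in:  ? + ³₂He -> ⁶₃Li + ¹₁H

Conserve mass number: A + 3 = 6 + 1, so A = 4.
Conserve atomic number: Z + 2 = 3 + 1, so Z = 2.
A = 4 and Z = 2 is ⁴₂He — an alpha particle.

alpha particle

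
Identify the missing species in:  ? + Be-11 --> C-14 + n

Conserve mass number: A + 11 = 14 + 1, so A = 4.
Conserve atomic number: Z + 4 = 6 + 0, so Z = 2.
A = 4 and Z = 2 is He-4 — an alpha particle.

alpha particle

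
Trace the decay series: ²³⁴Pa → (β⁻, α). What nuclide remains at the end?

Th-230

Start: (A, Z) = (234, 91).
After β⁻: (234, 92).
After α: (230, 90).
Z = 90 is thorium.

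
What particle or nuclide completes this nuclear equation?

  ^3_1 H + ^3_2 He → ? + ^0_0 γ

Conserve mass number: 3 + 3 = A + 0, so A = 6.
Conserve atomic number: 1 + 2 = Z + 0, so Z = 3.
Z = 3 is lithium, so the species is ^6_3 Li.

Li-6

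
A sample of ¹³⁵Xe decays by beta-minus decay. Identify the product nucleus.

Cs-135

Beta-minus decay: mass number changes by +0, atomic number by +1.
A: 135 = 135; Z: 54 + 1 = 55.
Z = 55 is caesium, so the daughter is ¹³⁵Cs.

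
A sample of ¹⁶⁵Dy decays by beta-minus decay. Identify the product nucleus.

Ho-165

Beta-minus decay: mass number changes by +0, atomic number by +1.
A: 165 = 165; Z: 66 + 1 = 67.
Z = 67 is holmium, so the daughter is ¹⁶⁵Ho.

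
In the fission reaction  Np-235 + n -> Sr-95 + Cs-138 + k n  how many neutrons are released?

3

Conserve mass number: 236 = 95 + 138 + k, so k = 236 − 233 = 3.
Check atomic number: 93 = 38 + 55 + 0 = 93. ✓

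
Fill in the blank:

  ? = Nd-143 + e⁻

Pr-143

Conserve mass number: A = 143 + 0, so A = 143.
Conserve atomic number: Z = 60 − 1, so Z = 59.
Z = 59 is praseodymium, so the species is Pr-143.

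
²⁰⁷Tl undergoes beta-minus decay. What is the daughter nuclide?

Pb-207

Beta-minus decay: mass number changes by +0, atomic number by +1.
A: 207 = 207; Z: 81 + 1 = 82.
Z = 82 is lead, so the daughter is ²⁰⁷Pb.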